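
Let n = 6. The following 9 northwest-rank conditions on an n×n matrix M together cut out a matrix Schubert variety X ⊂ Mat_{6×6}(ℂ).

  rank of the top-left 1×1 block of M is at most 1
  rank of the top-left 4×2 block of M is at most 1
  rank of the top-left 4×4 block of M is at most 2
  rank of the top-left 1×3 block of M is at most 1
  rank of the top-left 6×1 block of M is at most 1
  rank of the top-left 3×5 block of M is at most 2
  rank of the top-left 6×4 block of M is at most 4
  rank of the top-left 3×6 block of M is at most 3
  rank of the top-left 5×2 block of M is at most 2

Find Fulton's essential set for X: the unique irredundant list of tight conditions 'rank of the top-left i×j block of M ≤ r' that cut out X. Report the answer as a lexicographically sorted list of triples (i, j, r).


The tightest implied rank at each (i,j), from the 9 conditions:

  i=1: 1, 1, 1, 1, 1, 1
  i=2: 1, 1, 2, 2, 2, 2
  i=3: 1, 1, 2, 2, 2, 3
  i=4: 1, 1, 2, 2, 3, 4
  i=5: 1, 2, 3, 3, 4, 5
  i=6: 1, 2, 3, 4, 5, 6

the unique w with this rank table is (1, 3, 6, 5, 2, 4).

Rothe diagram D(w) (6 cells), 3 SE-corners (essential conditions):

[(3, 5, 2), (4, 2, 1), (4, 4, 2)]


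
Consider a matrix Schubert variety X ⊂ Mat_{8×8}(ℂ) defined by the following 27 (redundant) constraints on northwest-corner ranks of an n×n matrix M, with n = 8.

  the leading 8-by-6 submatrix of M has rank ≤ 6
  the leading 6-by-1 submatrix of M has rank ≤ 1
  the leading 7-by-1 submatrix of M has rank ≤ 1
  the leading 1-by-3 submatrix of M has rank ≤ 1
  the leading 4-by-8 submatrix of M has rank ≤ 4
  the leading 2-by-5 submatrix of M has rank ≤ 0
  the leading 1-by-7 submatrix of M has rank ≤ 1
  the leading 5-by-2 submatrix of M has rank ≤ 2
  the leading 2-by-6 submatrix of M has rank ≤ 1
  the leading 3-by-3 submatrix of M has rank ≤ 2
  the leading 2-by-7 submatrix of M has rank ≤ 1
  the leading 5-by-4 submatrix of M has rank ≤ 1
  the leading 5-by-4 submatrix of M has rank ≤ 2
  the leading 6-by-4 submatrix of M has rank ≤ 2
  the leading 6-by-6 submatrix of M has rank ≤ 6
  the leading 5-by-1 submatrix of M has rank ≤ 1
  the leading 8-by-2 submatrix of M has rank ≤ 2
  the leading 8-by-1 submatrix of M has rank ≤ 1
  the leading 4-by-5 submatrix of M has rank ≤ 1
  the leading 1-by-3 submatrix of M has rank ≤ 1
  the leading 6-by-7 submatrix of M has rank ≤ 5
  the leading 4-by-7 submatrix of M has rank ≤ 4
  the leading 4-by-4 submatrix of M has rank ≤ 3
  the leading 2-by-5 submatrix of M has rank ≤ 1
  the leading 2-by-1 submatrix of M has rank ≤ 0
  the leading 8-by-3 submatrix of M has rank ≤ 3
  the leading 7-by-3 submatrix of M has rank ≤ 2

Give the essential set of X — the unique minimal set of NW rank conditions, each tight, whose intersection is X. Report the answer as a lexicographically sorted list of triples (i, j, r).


Rank table r_w(8×8) implied by the 27 constraints:

  row 1: 0  0  0  0  0  1  1  1
  row 2: 0  0  0  0  0  1  1  2
  row 3: 1  1  1  1  1  2  2  3
  row 4: 1  1  1  1  1  2  3  4
  row 5: 1  1  1  1  2  3  4  5
  row 6: 1  2  2  2  3  4  5  6
  row 7: 1  2  2  3  4  5  6  7
  row 8: 1  2  3  4  5  6  7  8

second differences of R give the permutation w = (6, 8, 1, 7, 5, 2, 4, 3).

5 SE-corners of the 19-cell Rothe diagram give Ess(w):

[(2, 5, 0), (2, 7, 1), (4, 5, 1), (5, 4, 1), (7, 3, 2)]


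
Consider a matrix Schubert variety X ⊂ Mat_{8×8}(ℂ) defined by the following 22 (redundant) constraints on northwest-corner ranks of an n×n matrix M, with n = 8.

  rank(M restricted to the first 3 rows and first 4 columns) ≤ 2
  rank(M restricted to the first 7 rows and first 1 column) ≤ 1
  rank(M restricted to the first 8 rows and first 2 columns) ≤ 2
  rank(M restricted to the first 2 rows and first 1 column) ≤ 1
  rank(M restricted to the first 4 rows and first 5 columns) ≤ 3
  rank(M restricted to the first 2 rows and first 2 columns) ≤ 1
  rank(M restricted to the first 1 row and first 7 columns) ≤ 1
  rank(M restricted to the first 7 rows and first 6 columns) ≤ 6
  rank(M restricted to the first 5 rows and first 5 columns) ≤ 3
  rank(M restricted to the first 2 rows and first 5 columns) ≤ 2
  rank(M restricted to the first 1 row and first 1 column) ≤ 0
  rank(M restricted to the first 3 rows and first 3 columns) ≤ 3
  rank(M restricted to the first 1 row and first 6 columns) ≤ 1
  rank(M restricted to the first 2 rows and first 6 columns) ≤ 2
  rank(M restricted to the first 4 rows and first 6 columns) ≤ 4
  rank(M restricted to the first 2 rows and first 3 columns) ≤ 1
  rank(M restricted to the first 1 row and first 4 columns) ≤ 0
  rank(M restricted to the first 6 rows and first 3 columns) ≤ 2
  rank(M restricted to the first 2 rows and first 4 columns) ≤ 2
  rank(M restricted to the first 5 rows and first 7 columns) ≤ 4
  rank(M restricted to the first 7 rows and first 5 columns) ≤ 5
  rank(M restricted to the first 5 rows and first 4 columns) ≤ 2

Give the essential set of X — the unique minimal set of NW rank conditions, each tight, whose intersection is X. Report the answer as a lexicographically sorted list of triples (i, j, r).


Propagating the 22 rank bounds to every northwest block:

  row 1: 0  0  0  0  1  1  1  1
  row 2: 1  1  1  1  2  2  2  2
  row 3: 1  2  2  2  3  3  3  3
  row 4: 1  2  2  2  3  4  4  4
  row 5: 1  2  2  2  3  4  4  5
  row 6: 1  2  2  3  4  5  5  6
  row 7: 1  2  3  4  5  6  6  7
  row 8: 1  2  3  4  5  6  7  8

the unique w with this rank table is (5, 1, 2, 6, 8, 4, 3, 7).

4 SE-corners of the 10-cell Rothe diagram give Ess(w):

[(1, 4, 0), (5, 4, 2), (5, 7, 4), (6, 3, 2)]


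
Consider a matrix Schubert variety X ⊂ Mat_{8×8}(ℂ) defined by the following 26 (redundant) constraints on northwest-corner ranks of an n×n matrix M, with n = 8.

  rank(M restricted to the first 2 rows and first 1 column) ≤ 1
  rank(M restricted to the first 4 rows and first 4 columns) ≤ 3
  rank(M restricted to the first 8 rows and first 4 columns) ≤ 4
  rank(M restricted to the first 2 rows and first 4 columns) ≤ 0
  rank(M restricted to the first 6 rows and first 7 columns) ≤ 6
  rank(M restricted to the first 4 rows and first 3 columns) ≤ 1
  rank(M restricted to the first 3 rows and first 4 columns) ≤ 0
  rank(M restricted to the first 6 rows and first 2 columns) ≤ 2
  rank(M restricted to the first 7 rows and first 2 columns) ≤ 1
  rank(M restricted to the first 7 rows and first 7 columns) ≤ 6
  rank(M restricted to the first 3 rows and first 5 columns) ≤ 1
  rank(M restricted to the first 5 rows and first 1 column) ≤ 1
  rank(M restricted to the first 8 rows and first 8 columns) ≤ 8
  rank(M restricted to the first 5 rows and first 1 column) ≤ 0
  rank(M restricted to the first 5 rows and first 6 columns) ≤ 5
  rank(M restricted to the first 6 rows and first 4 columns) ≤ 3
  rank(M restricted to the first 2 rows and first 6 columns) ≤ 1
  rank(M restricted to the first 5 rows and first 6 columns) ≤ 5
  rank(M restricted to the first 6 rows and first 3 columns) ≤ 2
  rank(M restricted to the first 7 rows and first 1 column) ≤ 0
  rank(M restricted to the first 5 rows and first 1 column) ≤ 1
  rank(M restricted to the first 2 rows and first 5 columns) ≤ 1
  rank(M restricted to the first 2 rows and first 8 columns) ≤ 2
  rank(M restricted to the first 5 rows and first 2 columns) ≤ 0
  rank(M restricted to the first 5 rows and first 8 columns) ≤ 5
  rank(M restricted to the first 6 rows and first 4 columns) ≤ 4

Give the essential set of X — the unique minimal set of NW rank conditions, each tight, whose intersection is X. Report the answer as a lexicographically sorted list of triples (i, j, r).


Rank table r_w(8×8) implied by the 26 constraints:

  i=1: 0  0  0  0  1  1  1  1
  i=2: 0  0  0  0  1  1  2  2
  i=3: 0  0  0  0  1  2  3  3
  i=4: 0  0  1  1  2  3  4  4
  i=5: 0  0  1  2  3  4  5  5
  i=6: 0  1  2  3  4  5  6  6
  i=7: 0  1  2  3  4  5  6  7
  i=8: 1  2  3  4  5  6  7  8

giving w = (5, 7, 6, 3, 4, 2, 8, 1) via Δ²R.

Fulton essential set (4 of the 19 Rothe cells):

[(2, 6, 1), (3, 4, 0), (5, 2, 0), (7, 1, 0)]


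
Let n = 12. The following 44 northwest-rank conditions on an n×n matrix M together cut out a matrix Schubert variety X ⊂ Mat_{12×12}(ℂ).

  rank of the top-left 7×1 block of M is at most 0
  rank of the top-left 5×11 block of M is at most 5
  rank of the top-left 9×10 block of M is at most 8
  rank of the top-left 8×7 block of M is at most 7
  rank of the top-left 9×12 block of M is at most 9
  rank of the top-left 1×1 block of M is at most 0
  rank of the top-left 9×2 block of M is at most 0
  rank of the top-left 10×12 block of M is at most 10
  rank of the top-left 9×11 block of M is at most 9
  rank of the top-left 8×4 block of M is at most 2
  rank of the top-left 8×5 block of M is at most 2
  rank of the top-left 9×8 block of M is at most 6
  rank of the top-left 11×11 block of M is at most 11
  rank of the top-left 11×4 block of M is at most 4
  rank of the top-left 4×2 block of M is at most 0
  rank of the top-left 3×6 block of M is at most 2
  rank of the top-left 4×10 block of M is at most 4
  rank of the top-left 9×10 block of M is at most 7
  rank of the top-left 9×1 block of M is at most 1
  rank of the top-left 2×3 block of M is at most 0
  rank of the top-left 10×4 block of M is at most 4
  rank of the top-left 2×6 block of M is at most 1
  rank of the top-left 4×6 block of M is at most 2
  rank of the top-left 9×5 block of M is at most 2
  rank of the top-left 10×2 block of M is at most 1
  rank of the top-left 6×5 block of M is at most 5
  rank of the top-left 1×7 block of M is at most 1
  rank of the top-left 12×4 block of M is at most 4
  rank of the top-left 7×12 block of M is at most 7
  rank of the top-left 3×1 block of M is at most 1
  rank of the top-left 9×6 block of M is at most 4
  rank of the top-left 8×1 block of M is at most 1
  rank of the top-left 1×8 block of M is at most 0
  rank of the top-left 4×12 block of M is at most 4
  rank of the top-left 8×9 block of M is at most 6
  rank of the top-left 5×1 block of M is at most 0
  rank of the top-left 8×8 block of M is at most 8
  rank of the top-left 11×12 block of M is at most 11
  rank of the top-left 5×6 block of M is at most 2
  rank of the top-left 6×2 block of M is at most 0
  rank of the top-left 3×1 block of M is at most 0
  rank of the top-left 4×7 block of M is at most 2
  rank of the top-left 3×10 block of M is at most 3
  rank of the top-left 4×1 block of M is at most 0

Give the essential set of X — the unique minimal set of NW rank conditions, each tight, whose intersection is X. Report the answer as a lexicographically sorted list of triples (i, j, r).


Computing R[i][j] = min implied NW-rank bound (n=12, 44 conditions):

  R[1]: 0 | 0 | 0 | 0 | 0 | 0 | 0 | 0 | 1 | 1 | 1 | 1
  R[2]: 0 | 0 | 0 | 1 | 1 | 1 | 1 | 1 | 2 | 2 | 2 | 2
  R[3]: 0 | 0 | 1 | 2 | 2 | 2 | 2 | 2 | 3 | 3 | 3 | 3
  R[4]: 0 | 0 | 1 | 2 | 2 | 2 | 2 | 3 | 4 | 4 | 4 | 4
  R[5]: 0 | 0 | 1 | 2 | 2 | 2 | 3 | 4 | 5 | 5 | 5 | 5
  R[6]: 0 | 0 | 1 | 2 | 2 | 3 | 4 | 5 | 6 | 6 | 6 | 6
  R[7]: 0 | 0 | 1 | 2 | 2 | 3 | 4 | 5 | 6 | 7 | 7 | 7
  R[8]: 0 | 0 | 1 | 2 | 2 | 3 | 4 | 5 | 6 | 7 | 8 | 8
  R[9]: 0 | 0 | 1 | 2 | 2 | 3 | 4 | 5 | 6 | 7 | 8 | 9
  R[10]: 1 | 1 | 2 | 3 | 3 | 4 | 5 | 6 | 7 | 8 | 9 | 10
  R[11]: 1 | 2 | 3 | 4 | 4 | 5 | 6 | 7 | 8 | 9 | 10 | 11
  R[12]: 1 | 2 | 3 | 4 | 5 | 6 | 7 | 8 | 9 | 10 | 11 | 12

reading off 1-entries of Δ²R: w = (9, 4, 3, 8, 7, 6, 10, 11, 12, 1, 2, 5).

|D(w)|=34, |Ess(w)|=6:

[(1, 8, 0), (2, 3, 0), (4, 7, 2), (5, 6, 2), (9, 2, 0), (9, 5, 2)]


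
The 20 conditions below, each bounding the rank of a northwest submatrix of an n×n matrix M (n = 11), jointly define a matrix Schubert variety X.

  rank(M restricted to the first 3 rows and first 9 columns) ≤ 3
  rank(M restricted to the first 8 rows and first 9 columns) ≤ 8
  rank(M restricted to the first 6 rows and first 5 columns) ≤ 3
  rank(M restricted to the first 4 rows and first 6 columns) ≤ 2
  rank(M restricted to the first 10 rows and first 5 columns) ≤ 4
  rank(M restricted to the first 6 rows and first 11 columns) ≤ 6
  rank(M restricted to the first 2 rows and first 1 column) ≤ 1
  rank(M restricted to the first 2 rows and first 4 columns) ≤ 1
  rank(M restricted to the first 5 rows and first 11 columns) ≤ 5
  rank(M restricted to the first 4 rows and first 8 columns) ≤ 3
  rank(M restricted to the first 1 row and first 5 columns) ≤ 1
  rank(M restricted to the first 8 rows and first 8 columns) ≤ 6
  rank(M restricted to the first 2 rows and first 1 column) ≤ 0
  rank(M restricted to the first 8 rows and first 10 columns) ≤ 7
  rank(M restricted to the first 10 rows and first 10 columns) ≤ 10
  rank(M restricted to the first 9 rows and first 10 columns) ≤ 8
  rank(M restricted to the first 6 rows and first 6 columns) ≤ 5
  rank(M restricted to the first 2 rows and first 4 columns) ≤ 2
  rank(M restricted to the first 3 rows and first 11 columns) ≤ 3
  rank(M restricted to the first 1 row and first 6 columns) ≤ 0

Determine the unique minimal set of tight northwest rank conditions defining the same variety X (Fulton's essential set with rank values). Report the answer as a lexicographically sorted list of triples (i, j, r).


Recovering R(i,j) via the rank-extension bound from the 20 conditions:

  i=1: 0 0 0 0 0 0 1 1 1 1 1
  i=2: 0 1 1 1 1 1 2 2 2 2 2
  i=3: 1 2 2 2 2 2 3 3 3 3 3
  i=4: 1 2 2 2 2 2 3 3 4 4 4
  i=5: 1 2 3 3 3 3 4 4 5 5 5
  i=6: 1 2 3 3 3 4 5 5 6 6 6
  i=7: 1 2 3 4 4 5 6 6 7 7 7
  i=8: 1 2 3 4 4 5 6 6 7 7 8
  i=9: 1 2 3 4 4 5 6 7 8 8 9
  i=10: 1 2 3 4 4 5 6 7 8 9 10
  i=11: 1 2 3 4 5 6 7 8 9 10 11

second differences of R give the permutation w = (7, 2, 1, 9, 3, 6, 4, 11, 8, 10, 5).

|D(w)|=19, |Ess(w)|=8:

[(1, 6, 0), (2, 1, 0), (4, 6, 2), (4, 8, 3), (6, 5, 3), (8, 8, 6), (8, 10, 7), (10, 5, 4)]


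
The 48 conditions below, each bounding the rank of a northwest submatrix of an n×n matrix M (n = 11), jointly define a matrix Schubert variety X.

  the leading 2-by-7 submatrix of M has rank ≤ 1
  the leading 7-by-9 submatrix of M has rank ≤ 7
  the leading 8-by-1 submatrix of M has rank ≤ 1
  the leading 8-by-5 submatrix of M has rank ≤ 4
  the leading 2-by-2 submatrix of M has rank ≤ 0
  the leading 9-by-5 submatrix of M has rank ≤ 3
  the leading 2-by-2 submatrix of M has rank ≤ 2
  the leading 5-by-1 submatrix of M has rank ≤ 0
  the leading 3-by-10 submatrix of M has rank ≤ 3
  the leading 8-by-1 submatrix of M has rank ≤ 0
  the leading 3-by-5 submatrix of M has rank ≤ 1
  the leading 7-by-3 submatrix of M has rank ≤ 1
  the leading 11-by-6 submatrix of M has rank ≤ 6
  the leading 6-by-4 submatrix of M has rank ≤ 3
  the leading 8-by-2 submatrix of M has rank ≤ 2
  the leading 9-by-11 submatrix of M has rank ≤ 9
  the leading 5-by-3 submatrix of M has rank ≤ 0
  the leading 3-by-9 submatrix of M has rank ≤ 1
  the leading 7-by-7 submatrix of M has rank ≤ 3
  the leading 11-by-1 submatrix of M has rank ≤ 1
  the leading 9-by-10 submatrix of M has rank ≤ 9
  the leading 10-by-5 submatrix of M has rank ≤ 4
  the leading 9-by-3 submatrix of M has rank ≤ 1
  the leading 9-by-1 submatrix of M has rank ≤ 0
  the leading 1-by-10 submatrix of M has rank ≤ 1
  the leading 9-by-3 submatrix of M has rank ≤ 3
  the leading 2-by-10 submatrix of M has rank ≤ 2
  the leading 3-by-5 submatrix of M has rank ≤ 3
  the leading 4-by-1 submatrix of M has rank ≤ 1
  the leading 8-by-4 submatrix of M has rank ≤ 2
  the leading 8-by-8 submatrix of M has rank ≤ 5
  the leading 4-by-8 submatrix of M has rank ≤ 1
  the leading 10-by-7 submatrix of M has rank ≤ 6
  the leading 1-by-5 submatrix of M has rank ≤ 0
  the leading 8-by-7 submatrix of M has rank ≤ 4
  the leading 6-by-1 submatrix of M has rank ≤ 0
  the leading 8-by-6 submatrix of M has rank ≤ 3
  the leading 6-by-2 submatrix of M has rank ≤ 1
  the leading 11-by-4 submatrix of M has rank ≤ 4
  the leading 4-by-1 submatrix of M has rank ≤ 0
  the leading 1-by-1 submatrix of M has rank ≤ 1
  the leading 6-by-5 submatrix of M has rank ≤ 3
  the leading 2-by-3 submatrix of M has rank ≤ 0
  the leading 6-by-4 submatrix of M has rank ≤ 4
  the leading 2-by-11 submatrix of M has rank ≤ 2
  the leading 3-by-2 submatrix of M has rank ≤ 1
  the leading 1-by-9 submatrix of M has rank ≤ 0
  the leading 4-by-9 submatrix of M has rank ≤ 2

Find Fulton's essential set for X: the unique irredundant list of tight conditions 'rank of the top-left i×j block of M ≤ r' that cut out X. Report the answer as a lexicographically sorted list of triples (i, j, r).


Computing R[i][j] = min implied NW-rank bound (n=11, 48 conditions):

  i=1: 0 | 0 | 0 | 0 | 0 | 0 | 0 | 0 | 0 | 1 | 1
  i=2: 0 | 0 | 0 | 1 | 1 | 1 | 1 | 1 | 1 | 2 | 2
  i=3: 0 | 0 | 0 | 1 | 1 | 1 | 1 | 1 | 1 | 2 | 3
  i=4: 0 | 0 | 0 | 1 | 1 | 1 | 1 | 1 | 2 | 3 | 4
  i=5: 0 | 0 | 0 | 1 | 2 | 2 | 2 | 2 | 3 | 4 | 5
  i=6: 0 | 1 | 1 | 2 | 3 | 3 | 3 | 3 | 4 | 5 | 6
  i=7: 0 | 1 | 1 | 2 | 3 | 3 | 3 | 4 | 5 | 6 | 7
  i=8: 0 | 1 | 1 | 2 | 3 | 3 | 4 | 5 | 6 | 7 | 8
  i=9: 0 | 1 | 1 | 2 | 3 | 4 | 5 | 6 | 7 | 8 | 9
  i=10: 1 | 2 | 2 | 3 | 4 | 5 | 6 | 7 | 8 | 9 | 10
  i=11: 1 | 2 | 3 | 4 | 5 | 6 | 7 | 8 | 9 | 10 | 11

so w = (10, 4, 11, 9, 5, 2, 8, 7, 6, 1, 3).

ℓ(w)=40; the 8 essential cells (i,j,r):

[(1, 9, 0), (3, 9, 1), (4, 8, 1), (5, 3, 0), (7, 7, 3), (8, 6, 3), (9, 1, 0), (9, 3, 1)]


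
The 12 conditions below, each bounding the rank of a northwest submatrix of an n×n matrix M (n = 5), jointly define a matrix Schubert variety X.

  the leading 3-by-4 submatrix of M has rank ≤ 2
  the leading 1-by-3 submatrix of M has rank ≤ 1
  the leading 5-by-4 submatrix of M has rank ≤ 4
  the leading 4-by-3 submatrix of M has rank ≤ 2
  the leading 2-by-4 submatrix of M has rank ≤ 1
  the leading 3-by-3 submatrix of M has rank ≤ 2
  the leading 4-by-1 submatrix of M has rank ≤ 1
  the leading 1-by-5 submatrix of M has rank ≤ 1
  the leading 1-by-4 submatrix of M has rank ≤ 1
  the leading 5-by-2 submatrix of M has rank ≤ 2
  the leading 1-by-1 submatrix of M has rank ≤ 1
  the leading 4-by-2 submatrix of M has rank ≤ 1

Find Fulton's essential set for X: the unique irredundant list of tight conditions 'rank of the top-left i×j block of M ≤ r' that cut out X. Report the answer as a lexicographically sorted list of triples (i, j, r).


Propagating the 12 rank bounds to every northwest block:

  R[1]: 1 1 1 1 1
  R[2]: 1 1 1 1 2
  R[3]: 1 1 2 2 3
  R[4]: 1 1 2 3 4
  R[5]: 1 2 3 4 5

so w = (1, 5, 3, 4, 2).

ℓ(w)=5; the 2 essential cells (i,j,r):

[(2, 4, 1), (4, 2, 1)]


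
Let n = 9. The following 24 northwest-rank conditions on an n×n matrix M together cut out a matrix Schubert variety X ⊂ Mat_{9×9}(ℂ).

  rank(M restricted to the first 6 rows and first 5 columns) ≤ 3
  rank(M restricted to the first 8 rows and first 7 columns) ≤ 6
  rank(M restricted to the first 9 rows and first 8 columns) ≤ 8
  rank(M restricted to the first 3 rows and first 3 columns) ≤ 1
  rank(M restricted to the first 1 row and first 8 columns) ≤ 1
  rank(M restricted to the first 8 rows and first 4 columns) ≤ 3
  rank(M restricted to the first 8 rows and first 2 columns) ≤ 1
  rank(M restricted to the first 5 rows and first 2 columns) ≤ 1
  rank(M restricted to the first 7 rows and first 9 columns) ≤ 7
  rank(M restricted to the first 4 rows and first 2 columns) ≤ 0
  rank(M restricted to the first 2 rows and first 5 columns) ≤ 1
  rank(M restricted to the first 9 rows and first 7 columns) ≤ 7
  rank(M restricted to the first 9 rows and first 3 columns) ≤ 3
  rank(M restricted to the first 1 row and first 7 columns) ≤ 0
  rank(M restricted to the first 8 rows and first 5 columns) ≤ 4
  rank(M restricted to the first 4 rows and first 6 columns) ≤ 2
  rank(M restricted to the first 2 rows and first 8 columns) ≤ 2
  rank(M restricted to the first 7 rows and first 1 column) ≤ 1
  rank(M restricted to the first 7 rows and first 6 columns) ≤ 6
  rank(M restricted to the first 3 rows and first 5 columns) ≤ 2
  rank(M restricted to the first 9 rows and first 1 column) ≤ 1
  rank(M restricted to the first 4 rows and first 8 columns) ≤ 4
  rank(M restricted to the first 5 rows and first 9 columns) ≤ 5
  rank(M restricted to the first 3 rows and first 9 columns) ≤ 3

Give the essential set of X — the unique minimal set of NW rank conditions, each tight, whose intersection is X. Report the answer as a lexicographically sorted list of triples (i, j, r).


Rank table r_w(9×9) implied by the 24 constraints:

  0 | 0 | 0 | 0 | 0 | 0 | 0 | 1 | 1
  0 | 0 | 1 | 1 | 1 | 1 | 1 | 2 | 2
  0 | 0 | 1 | 2 | 2 | 2 | 2 | 3 | 3
  0 | 0 | 1 | 2 | 2 | 2 | 3 | 4 | 4
  1 | 1 | 2 | 3 | 3 | 3 | 4 | 5 | 5
  1 | 1 | 2 | 3 | 3 | 4 | 5 | 6 | 6
  1 | 1 | 2 | 3 | 4 | 5 | 6 | 7 | 7
  1 | 1 | 2 | 3 | 4 | 5 | 6 | 7 | 8
  1 | 2 | 3 | 4 | 5 | 6 | 7 | 8 | 9

so w = (8, 3, 4, 7, 1, 6, 5, 9, 2).

ℓ(w)=19; the 5 essential cells (i,j,r):

[(1, 7, 0), (4, 2, 0), (4, 6, 2), (6, 5, 3), (8, 2, 1)]


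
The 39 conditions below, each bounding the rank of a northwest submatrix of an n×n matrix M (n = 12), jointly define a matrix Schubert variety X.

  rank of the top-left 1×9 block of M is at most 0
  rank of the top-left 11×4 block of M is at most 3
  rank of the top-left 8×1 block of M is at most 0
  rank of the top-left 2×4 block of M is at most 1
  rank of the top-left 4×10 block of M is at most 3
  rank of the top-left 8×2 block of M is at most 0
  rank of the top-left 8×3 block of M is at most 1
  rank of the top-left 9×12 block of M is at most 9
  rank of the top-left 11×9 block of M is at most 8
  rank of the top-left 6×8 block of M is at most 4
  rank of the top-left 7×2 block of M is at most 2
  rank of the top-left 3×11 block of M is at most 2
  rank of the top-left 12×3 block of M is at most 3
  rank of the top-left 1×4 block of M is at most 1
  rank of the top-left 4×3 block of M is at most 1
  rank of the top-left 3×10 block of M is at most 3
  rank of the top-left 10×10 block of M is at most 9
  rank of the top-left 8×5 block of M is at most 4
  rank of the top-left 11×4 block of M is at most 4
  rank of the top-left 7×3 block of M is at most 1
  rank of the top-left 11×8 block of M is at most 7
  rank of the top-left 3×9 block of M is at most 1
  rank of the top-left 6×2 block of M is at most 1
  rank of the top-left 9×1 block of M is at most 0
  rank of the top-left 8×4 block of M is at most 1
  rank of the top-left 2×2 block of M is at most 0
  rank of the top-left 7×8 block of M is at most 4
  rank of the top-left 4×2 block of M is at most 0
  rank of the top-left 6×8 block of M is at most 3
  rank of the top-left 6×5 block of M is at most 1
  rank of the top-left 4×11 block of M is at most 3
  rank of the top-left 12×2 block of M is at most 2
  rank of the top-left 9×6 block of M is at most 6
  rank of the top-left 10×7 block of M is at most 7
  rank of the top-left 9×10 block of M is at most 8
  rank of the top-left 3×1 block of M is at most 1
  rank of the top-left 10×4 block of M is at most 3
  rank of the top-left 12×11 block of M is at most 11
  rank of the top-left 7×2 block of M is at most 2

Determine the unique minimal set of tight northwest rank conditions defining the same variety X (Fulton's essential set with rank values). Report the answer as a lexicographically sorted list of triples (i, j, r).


Recovering R(i,j) via the rank-extension bound from the 39 conditions:

  i=1: 0 | 0 | 0 | 0 | 0 | 0 | 0 | 0 | 0 | 1 | 1 | 1
  i=2: 0 | 0 | 1 | 1 | 1 | 1 | 1 | 1 | 1 | 2 | 2 | 2
  i=3: 0 | 0 | 1 | 1 | 1 | 1 | 1 | 1 | 1 | 2 | 2 | 3
  i=4: 0 | 0 | 1 | 1 | 1 | 2 | 2 | 2 | 2 | 3 | 3 | 4
  i=5: 0 | 0 | 1 | 1 | 1 | 2 | 3 | 3 | 3 | 4 | 4 | 5
  i=6: 0 | 0 | 1 | 1 | 1 | 2 | 3 | 3 | 4 | 5 | 5 | 6
  i=7: 0 | 0 | 1 | 1 | 2 | 3 | 4 | 4 | 5 | 6 | 6 | 7
  i=8: 0 | 0 | 1 | 1 | 2 | 3 | 4 | 5 | 6 | 7 | 7 | 8
  i=9: 0 | 1 | 2 | 2 | 3 | 4 | 5 | 6 | 7 | 8 | 8 | 9
  i=10: 1 | 2 | 3 | 3 | 4 | 5 | 6 | 7 | 8 | 9 | 9 | 10
  i=11: 1 | 2 | 3 | 3 | 4 | 5 | 6 | 7 | 8 | 9 | 10 | 11
  i=12: 1 | 2 | 3 | 4 | 5 | 6 | 7 | 8 | 9 | 10 | 11 | 12

hence w(1..12) = (10, 3, 12, 6, 7, 9, 5, 8, 2, 1, 11, 4).

9 SE-corners of the 41-cell Rothe diagram give Ess(w):

[(1, 9, 0), (3, 9, 1), (3, 11, 2), (6, 5, 1), (6, 8, 3), (8, 2, 0), (8, 4, 1), (9, 1, 0), (11, 4, 3)]


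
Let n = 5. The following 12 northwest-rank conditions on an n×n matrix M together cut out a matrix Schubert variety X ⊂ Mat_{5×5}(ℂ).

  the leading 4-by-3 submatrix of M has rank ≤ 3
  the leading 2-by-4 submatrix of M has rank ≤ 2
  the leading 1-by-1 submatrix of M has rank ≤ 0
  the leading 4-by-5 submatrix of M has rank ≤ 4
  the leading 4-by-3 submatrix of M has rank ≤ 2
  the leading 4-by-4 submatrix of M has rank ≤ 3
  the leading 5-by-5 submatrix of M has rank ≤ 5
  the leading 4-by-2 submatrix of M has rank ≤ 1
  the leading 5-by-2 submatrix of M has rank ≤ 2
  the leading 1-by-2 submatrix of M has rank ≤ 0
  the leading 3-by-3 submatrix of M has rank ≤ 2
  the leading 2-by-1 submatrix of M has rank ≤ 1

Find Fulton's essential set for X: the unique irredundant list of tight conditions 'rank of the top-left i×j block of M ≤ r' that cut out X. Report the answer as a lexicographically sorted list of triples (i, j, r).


Computing R[i][j] = min implied NW-rank bound (n=5, 12 conditions):

  i=1: 0 0 1 1 1
  i=2: 1 1 2 2 2
  i=3: 1 1 2 3 3
  i=4: 1 1 2 3 4
  i=5: 1 2 3 4 5

the unique w with this rank table is (3, 1, 4, 5, 2).

Fulton essential set (2 of the 4 Rothe cells):

[(1, 2, 0), (4, 2, 1)]


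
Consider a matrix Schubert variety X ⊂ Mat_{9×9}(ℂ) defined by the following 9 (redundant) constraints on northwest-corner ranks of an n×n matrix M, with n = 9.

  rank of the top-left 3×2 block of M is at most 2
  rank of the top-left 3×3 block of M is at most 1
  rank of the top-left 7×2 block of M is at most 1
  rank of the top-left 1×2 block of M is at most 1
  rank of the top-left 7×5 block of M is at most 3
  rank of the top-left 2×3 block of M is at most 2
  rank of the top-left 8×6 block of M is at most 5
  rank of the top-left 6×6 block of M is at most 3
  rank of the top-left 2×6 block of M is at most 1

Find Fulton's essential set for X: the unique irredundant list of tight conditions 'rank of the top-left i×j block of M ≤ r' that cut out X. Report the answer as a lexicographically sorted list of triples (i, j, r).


Computing R[i][j] = min implied NW-rank bound (n=9, 9 conditions):

  row 1: 1, 1, 1, 1, 1, 1, 1, 1, 1
  row 2: 1, 1, 1, 1, 1, 1, 2, 2, 2
  row 3: 1, 1, 1, 2, 2, 2, 3, 3, 3
  row 4: 1, 1, 2, 3, 3, 3, 4, 4, 4
  row 5: 1, 1, 2, 3, 3, 3, 4, 5, 5
  row 6: 1, 1, 2, 3, 3, 3, 4, 5, 6
  row 7: 1, 1, 2, 3, 3, 4, 5, 6, 7
  row 8: 1, 2, 3, 4, 4, 5, 6, 7, 8
  row 9: 1, 2, 3, 4, 5, 6, 7, 8, 9

the unique w with this rank table is (1, 7, 4, 3, 8, 9, 6, 2, 5).

Fulton essential set (5 of the 16 Rothe cells):

[(2, 6, 1), (3, 3, 1), (6, 6, 3), (7, 2, 1), (7, 5, 3)]


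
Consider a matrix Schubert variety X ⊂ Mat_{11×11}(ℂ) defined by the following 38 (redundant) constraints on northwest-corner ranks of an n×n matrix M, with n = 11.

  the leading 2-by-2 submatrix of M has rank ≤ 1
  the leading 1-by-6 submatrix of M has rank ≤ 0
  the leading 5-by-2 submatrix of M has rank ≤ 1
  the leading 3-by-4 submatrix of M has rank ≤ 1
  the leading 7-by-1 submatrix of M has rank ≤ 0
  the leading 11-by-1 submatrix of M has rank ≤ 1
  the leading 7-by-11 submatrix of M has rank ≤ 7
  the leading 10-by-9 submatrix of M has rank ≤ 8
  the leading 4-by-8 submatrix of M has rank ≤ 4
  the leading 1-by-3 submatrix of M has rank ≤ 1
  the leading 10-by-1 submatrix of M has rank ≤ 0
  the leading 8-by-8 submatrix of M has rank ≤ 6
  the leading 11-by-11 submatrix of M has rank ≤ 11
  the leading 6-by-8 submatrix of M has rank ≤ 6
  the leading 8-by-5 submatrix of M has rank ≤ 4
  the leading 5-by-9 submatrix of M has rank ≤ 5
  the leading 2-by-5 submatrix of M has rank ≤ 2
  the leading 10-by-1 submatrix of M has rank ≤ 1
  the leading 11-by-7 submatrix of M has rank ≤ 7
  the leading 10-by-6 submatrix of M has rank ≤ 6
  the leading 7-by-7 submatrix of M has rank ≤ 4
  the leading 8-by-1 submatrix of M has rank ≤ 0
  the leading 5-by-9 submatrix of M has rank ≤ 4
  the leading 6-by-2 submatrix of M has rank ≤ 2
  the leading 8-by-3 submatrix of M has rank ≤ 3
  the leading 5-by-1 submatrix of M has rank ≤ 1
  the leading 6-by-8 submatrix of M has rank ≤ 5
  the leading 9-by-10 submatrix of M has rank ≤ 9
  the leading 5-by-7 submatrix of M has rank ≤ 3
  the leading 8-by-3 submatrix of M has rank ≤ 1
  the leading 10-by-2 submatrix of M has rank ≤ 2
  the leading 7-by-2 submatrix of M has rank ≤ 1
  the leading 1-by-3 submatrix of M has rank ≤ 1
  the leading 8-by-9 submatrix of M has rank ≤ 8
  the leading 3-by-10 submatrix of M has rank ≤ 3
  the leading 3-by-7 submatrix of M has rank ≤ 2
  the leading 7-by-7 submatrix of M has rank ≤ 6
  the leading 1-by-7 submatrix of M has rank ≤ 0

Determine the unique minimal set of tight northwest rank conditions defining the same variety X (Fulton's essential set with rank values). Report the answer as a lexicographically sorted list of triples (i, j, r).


Rank table r_w(11×11) implied by the 38 constraints:

  row 1: 0, 0, 0, 0, 0, 0, 0, 1, 1, 1, 1
  row 2: 0, 1, 1, 1, 1, 1, 1, 2, 2, 2, 2
  row 3: 0, 1, 1, 1, 2, 2, 2, 3, 3, 3, 3
  row 4: 0, 1, 1, 2, 3, 3, 3, 4, 4, 4, 4
  row 5: 0, 1, 1, 2, 3, 3, 3, 4, 4, 5, 5
  row 6: 0, 1, 1, 2, 3, 4, 4, 5, 5, 6, 6
  row 7: 0, 1, 1, 2, 3, 4, 4, 5, 6, 7, 7
  row 8: 0, 1, 1, 2, 3, 4, 5, 6, 7, 8, 8
  row 9: 0, 1, 2, 3, 4, 5, 6, 7, 8, 9, 9
  row 10: 0, 1, 2, 3, 4, 5, 6, 7, 8, 9, 10
  row 11: 1, 2, 3, 4, 5, 6, 7, 8, 9, 10, 11

so w = (8, 2, 5, 4, 10, 6, 9, 7, 3, 11, 1).

Rothe diagram D(w) (27 cells), 7 SE-corners (essential conditions):

[(1, 7, 0), (3, 4, 1), (5, 7, 3), (5, 9, 4), (7, 7, 4), (8, 3, 1), (10, 1, 0)]


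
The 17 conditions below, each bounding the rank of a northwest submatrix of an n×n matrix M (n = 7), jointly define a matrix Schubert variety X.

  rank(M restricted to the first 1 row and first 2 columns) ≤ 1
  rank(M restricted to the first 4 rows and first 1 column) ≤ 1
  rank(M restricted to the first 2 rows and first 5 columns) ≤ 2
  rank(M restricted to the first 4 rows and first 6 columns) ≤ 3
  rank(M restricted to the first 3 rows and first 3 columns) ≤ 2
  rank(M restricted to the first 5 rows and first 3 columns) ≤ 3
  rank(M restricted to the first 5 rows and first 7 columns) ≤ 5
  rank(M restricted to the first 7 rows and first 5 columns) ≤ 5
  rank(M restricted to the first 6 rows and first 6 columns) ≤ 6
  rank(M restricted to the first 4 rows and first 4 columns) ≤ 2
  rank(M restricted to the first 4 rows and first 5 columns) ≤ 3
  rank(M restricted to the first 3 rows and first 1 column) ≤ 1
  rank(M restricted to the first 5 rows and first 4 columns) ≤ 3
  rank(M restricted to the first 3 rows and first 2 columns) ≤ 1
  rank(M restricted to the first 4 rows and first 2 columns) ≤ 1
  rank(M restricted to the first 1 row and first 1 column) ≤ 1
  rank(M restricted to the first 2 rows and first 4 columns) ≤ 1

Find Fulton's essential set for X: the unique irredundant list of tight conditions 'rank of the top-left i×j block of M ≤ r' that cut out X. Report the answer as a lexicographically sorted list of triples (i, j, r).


Rank table r_w(7×7) implied by the 17 constraints:

  1  1  1  1  1  1  1
  1  1  1  1  2  2  2
  1  1  2  2  3  3  3
  1  1  2  2  3  3  4
  1  2  3  3  4  4  5
  1  2  3  4  5  5  6
  1  2  3  4  5  6  7

reading off 1-entries of Δ²R: w = (1, 5, 3, 7, 2, 4, 6).

4 SE-corners of the 7-cell Rothe diagram give Ess(w):

[(2, 4, 1), (4, 2, 1), (4, 4, 2), (4, 6, 3)]


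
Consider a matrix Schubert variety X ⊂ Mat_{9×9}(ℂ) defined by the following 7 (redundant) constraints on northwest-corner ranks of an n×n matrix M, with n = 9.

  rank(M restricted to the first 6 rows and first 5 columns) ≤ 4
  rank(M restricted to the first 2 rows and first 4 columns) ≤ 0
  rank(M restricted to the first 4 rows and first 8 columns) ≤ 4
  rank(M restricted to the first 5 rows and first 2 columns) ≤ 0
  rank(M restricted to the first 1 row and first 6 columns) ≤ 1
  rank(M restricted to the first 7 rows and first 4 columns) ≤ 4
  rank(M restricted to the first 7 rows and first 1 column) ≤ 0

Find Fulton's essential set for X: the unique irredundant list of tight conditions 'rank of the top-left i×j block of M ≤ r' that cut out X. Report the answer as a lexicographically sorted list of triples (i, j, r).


The tightest implied rank at each (i,j), from the 7 conditions:

  0 0 0 0 1 1 1 1 1
  0 0 0 0 1 2 2 2 2
  0 0 1 1 2 3 3 3 3
  0 0 1 2 3 4 4 4 4
  0 0 1 2 3 4 5 5 5
  0 1 2 3 4 5 6 6 6
  0 1 2 3 4 5 6 7 7
  1 2 3 4 5 6 7 8 8
  1 2 3 4 5 6 7 8 9

giving w = (5, 6, 3, 4, 7, 2, 8, 1, 9) via Δ²R.

|D(w)|=16, |Ess(w)|=3:

[(2, 4, 0), (5, 2, 0), (7, 1, 0)]


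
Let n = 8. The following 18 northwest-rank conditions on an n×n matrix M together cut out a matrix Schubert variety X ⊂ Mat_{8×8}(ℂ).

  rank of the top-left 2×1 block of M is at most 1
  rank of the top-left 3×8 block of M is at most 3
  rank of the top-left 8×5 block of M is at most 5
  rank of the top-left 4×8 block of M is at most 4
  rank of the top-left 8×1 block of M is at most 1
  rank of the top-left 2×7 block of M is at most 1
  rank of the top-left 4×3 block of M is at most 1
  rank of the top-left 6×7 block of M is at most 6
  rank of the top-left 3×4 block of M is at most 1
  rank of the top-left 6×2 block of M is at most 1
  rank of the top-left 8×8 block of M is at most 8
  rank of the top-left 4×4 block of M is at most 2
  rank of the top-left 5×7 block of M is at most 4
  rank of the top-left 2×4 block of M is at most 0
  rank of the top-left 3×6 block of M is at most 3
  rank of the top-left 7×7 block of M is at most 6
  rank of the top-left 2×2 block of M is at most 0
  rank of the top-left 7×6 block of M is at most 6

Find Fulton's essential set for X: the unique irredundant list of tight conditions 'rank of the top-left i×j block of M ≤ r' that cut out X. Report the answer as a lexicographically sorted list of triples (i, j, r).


Rank table r_w(8×8) implied by the 18 constraints:

  0 | 0 | 0 | 0 | 1 | 1 | 1 | 1
  0 | 0 | 0 | 0 | 1 | 1 | 1 | 2
  1 | 1 | 1 | 1 | 2 | 2 | 2 | 3
  1 | 1 | 1 | 2 | 3 | 3 | 3 | 4
  1 | 1 | 2 | 3 | 4 | 4 | 4 | 5
  1 | 1 | 2 | 3 | 4 | 5 | 5 | 6
  1 | 2 | 3 | 4 | 5 | 6 | 6 | 7
  1 | 2 | 3 | 4 | 5 | 6 | 7 | 8

the unique w with this rank table is (5, 8, 1, 4, 3, 6, 2, 7).

|D(w)|=14, |Ess(w)|=4:

[(2, 4, 0), (2, 7, 1), (4, 3, 1), (6, 2, 1)]


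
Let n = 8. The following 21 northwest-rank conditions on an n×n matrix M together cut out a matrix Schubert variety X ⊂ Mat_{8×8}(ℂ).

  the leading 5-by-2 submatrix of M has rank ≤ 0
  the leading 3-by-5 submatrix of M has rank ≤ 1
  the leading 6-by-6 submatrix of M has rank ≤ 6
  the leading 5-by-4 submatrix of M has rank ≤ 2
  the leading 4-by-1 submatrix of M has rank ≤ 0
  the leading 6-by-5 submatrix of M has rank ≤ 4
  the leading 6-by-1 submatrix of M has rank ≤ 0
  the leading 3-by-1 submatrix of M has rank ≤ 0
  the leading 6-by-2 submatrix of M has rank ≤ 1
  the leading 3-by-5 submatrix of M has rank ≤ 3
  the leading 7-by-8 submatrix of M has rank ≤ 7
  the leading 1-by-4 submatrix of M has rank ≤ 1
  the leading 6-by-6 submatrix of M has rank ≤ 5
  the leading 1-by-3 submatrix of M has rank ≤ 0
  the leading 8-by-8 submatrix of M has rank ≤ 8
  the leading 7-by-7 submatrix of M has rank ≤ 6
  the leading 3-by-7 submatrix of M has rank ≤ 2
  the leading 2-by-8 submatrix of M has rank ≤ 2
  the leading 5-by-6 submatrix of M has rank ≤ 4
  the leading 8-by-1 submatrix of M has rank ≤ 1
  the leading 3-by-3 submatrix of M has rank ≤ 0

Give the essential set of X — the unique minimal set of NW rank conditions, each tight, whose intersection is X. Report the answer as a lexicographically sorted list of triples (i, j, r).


Rank table r_w(8×8) implied by the 21 constraints:

  i=1: 0, 0, 0, 1, 1, 1, 1, 1
  i=2: 0, 0, 0, 1, 1, 2, 2, 2
  i=3: 0, 0, 0, 1, 1, 2, 2, 3
  i=4: 0, 0, 1, 2, 2, 3, 3, 4
  i=5: 0, 0, 1, 2, 3, 4, 4, 5
  i=6: 0, 1, 2, 3, 4, 5, 5, 6
  i=7: 1, 2, 3, 4, 5, 6, 6, 7
  i=8: 1, 2, 3, 4, 5, 6, 7, 8

hence w(1..8) = (4, 6, 8, 3, 5, 2, 1, 7).

|D(w)|=17, |Ess(w)|=5:

[(3, 3, 0), (3, 5, 1), (3, 7, 2), (5, 2, 0), (6, 1, 0)]


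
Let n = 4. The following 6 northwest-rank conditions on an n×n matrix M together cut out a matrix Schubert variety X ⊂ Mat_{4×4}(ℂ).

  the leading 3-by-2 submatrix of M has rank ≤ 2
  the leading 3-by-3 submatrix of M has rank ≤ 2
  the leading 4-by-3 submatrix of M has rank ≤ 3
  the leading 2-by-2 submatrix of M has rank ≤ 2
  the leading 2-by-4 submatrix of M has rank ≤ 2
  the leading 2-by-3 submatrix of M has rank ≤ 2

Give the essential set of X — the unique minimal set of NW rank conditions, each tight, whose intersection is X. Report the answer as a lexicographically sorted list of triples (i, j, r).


Computing R[i][j] = min implied NW-rank bound (n=4, 6 conditions):

  row 1: 1 1 1 1
  row 2: 1 2 2 2
  row 3: 1 2 2 3
  row 4: 1 2 3 4

hence w(1..4) = (1, 2, 4, 3).

1 SE-corner of the 1-cell Rothe diagram gives Ess(w):

[(3, 3, 2)]


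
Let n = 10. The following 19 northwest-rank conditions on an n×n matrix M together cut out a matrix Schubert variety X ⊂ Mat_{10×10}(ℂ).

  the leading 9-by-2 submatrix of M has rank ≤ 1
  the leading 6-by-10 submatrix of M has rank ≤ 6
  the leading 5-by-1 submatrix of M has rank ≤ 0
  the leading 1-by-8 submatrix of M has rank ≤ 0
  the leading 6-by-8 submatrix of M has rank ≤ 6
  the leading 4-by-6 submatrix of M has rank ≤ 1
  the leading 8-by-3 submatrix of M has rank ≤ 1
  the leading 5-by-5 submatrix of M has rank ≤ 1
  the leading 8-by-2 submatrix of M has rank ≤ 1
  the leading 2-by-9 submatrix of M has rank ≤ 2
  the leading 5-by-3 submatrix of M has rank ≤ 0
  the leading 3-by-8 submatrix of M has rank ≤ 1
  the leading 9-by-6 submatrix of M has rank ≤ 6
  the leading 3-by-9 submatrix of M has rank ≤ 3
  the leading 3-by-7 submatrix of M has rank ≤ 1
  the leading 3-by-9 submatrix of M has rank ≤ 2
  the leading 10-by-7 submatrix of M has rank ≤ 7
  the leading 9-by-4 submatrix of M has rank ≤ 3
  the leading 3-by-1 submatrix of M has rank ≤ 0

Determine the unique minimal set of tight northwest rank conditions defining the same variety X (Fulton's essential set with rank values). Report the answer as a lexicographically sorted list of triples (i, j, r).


The tightest implied rank at each (i,j), from the 19 conditions:

  0 | 0 | 0 | 0 | 0 | 0 | 0 | 0 | 1 | 1
  0 | 0 | 0 | 1 | 1 | 1 | 1 | 1 | 2 | 2
  0 | 0 | 0 | 1 | 1 | 1 | 1 | 1 | 2 | 3
  0 | 0 | 0 | 1 | 1 | 1 | 2 | 2 | 3 | 4
  0 | 0 | 0 | 1 | 1 | 2 | 3 | 3 | 4 | 5
  1 | 1 | 1 | 2 | 2 | 3 | 4 | 4 | 5 | 6
  1 | 1 | 1 | 2 | 3 | 4 | 5 | 5 | 6 | 7
  1 | 1 | 1 | 2 | 3 | 4 | 5 | 6 | 7 | 8
  1 | 1 | 2 | 3 | 4 | 5 | 6 | 7 | 8 | 9
  1 | 2 | 3 | 4 | 5 | 6 | 7 | 8 | 9 | 10

hence w(1..10) = (9, 4, 10, 7, 6, 1, 5, 8, 3, 2).

D(w) has 32 cells with 7 SE-corners; essential set:

[(1, 8, 0), (3, 8, 1), (4, 6, 1), (5, 3, 0), (5, 5, 1), (8, 3, 1), (9, 2, 1)]


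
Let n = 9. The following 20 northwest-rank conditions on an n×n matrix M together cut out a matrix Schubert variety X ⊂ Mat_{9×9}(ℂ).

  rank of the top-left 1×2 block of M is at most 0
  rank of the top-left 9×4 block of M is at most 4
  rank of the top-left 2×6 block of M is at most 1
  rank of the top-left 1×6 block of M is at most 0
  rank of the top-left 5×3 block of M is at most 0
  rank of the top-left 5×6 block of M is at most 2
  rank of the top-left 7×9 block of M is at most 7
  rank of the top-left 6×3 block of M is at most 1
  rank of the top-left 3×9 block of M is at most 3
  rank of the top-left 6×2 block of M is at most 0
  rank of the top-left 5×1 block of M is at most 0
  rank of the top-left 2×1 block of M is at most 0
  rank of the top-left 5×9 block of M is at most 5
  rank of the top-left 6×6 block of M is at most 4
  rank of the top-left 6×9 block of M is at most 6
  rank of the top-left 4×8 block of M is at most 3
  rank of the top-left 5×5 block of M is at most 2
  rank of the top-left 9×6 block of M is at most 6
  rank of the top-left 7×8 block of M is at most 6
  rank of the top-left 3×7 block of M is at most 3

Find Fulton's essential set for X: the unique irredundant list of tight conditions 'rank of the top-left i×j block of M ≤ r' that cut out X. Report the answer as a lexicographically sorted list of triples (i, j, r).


Recovering R(i,j) via the rank-extension bound from the 20 conditions:

  0, 0, 0, 0, 0, 0, 1, 1, 1
  0, 0, 0, 1, 1, 1, 2, 2, 2
  0, 0, 0, 1, 2, 2, 3, 3, 3
  0, 0, 0, 1, 2, 2, 3, 3, 4
  0, 0, 0, 1, 2, 2, 3, 4, 5
  0, 0, 1, 2, 3, 3, 4, 5, 6
  1, 1, 2, 3, 4, 4, 5, 6, 7
  1, 2, 3, 4, 5, 5, 6, 7, 8
  1, 2, 3, 4, 5, 6, 7, 8, 9

so w = (7, 4, 5, 9, 8, 3, 1, 2, 6).

Rothe diagram D(w) (23 cells), 5 SE-corners (essential conditions):

[(1, 6, 0), (4, 8, 3), (5, 3, 0), (5, 6, 2), (6, 2, 0)]
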